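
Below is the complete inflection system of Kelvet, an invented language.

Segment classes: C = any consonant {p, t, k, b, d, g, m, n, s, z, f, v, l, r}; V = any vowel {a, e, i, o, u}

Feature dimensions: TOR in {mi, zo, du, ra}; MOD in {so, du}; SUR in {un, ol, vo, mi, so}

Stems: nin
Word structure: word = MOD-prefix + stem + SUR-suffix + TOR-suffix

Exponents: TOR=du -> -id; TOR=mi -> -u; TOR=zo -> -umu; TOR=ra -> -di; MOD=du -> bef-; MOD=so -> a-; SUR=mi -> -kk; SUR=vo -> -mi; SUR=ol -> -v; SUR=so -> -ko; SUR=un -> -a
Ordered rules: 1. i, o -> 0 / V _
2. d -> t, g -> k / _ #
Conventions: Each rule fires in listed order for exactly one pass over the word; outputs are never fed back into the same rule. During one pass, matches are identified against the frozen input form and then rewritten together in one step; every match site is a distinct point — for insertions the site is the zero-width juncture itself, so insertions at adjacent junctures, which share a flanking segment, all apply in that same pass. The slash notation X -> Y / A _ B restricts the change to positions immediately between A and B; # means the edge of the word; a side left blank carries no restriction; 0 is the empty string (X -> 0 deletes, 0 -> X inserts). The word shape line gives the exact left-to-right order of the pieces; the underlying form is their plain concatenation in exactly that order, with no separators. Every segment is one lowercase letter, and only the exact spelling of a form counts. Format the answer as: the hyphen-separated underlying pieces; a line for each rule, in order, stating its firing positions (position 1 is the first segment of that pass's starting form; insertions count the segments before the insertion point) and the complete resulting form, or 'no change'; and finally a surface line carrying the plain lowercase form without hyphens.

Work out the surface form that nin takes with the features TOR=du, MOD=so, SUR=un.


underlying: a-nin-a-id
1. i, o -> 0 / V _: fires at position(s) 6: aninad
2. d -> t, g -> k / _ #: fires at position(s) 6: aninat
surface: aninat


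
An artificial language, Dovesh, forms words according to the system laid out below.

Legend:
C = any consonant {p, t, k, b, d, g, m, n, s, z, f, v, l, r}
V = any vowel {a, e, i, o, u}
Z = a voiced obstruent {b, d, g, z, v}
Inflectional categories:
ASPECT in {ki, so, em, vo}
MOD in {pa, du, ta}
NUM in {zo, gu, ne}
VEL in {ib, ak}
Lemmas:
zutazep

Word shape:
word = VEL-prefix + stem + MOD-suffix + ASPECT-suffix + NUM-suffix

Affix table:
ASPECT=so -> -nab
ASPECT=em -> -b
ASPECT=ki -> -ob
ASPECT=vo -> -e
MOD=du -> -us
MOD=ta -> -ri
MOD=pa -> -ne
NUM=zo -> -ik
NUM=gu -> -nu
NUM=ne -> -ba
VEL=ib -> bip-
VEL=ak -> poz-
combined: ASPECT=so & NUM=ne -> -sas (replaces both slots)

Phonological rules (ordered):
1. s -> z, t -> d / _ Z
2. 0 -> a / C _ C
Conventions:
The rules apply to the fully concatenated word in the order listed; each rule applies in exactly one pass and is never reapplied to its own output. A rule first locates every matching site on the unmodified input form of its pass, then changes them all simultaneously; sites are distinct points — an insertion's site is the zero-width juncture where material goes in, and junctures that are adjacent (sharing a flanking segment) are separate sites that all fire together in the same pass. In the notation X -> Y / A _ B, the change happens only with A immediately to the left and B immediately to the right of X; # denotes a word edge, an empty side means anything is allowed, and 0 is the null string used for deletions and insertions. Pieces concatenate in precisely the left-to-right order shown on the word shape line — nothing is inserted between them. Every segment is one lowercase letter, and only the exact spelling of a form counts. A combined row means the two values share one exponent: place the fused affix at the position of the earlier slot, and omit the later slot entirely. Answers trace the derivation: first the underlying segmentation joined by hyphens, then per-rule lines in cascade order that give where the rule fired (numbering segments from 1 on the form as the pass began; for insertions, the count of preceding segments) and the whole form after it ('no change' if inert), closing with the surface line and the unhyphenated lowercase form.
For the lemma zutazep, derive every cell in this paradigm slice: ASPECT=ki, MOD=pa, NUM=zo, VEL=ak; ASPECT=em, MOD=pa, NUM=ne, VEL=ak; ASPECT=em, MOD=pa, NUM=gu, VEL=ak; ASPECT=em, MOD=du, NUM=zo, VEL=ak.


cell ASPECT=ki, MOD=pa, NUM=zo, VEL=ak:
underlying: poz-zutazep-ne-ob-ik
1. s -> z, t -> d / _ Z: no change
2. 0 -> a / C _ C: inserts after position(s) 3, 10: pozazutazepaneobik
surface: pozazutazepaneobik

cell ASPECT=em, MOD=pa, NUM=ne, VEL=ak:
underlying: poz-zutazep-ne-b-ba
1. s -> z, t -> d / _ Z: no change
2. 0 -> a / C _ C: inserts after position(s) 3, 10, 13: pozazutazepanebaba
surface: pozazutazepanebaba

cell ASPECT=em, MOD=pa, NUM=gu, VEL=ak:
underlying: poz-zutazep-ne-b-nu
1. s -> z, t -> d / _ Z: no change
2. 0 -> a / C _ C: inserts after position(s) 3, 10, 13: pozazutazepanebanu
surface: pozazutazepanebanu

cell ASPECT=em, MOD=du, NUM=zo, VEL=ak:
underlying: poz-zutazep-us-b-ik
1. s -> z, t -> d / _ Z: fires at position(s) 12: pozzutazepuzbik
2. 0 -> a / C _ C: inserts after position(s) 3, 12: pozazutazepuzabik
surface: pozazutazepuzabik


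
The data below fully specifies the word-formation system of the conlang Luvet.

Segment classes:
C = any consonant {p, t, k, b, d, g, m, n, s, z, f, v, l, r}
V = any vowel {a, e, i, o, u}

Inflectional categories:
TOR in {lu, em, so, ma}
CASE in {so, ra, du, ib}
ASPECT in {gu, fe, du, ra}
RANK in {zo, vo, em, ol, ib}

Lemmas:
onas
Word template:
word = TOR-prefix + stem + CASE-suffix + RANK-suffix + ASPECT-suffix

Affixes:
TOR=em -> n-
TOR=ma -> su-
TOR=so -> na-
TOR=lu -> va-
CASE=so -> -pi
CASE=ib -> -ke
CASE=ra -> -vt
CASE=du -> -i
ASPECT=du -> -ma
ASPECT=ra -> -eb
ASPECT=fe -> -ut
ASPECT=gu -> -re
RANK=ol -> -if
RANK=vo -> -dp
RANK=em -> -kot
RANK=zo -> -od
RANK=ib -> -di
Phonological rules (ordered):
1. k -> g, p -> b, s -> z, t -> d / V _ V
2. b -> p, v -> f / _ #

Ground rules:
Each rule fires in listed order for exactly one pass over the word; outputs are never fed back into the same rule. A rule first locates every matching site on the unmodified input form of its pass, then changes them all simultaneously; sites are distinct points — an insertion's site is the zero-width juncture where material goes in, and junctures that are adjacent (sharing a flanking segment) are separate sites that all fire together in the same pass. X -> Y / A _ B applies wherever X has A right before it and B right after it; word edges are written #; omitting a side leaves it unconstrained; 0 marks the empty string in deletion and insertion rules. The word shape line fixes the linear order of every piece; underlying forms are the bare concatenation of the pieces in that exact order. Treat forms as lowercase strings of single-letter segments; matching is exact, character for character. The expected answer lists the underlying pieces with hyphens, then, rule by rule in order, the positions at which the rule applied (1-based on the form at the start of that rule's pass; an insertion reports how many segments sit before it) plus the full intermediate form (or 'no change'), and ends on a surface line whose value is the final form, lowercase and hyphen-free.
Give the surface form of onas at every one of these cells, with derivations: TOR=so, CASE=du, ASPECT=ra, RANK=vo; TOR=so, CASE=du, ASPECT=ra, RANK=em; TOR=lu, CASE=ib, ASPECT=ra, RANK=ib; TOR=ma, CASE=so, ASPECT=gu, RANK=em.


cell TOR=so, CASE=du, ASPECT=ra, RANK=vo:
underlying: na-onas-i-dp-eb
1. k -> g, p -> b, s -> z, t -> d / V _ V: fires at position(s) 6: naonazidpeb
2. b -> p, v -> f / _ #: fires at position(s) 11: naonazidpep
surface: naonazidpep

cell TOR=so, CASE=du, ASPECT=ra, RANK=em:
underlying: na-onas-i-kot-eb
1. k -> g, p -> b, s -> z, t -> d / V _ V: fires at position(s) 6, 8, 10: naonazigodeb
2. b -> p, v -> f / _ #: fires at position(s) 12: naonazigodep
surface: naonazigodep

cell TOR=lu, CASE=ib, ASPECT=ra, RANK=ib:
underlying: va-onas-ke-di-eb
1. k -> g, p -> b, s -> z, t -> d / V _ V: no change
2. b -> p, v -> f / _ #: fires at position(s) 12: vaonaskediep
surface: vaonaskediep

cell TOR=ma, CASE=so, ASPECT=gu, RANK=em:
underlying: su-onas-pi-kot-re
1. k -> g, p -> b, s -> z, t -> d / V _ V: fires at position(s) 9: suonaspigotre
2. b -> p, v -> f / _ #: no change
surface: suonaspigotre


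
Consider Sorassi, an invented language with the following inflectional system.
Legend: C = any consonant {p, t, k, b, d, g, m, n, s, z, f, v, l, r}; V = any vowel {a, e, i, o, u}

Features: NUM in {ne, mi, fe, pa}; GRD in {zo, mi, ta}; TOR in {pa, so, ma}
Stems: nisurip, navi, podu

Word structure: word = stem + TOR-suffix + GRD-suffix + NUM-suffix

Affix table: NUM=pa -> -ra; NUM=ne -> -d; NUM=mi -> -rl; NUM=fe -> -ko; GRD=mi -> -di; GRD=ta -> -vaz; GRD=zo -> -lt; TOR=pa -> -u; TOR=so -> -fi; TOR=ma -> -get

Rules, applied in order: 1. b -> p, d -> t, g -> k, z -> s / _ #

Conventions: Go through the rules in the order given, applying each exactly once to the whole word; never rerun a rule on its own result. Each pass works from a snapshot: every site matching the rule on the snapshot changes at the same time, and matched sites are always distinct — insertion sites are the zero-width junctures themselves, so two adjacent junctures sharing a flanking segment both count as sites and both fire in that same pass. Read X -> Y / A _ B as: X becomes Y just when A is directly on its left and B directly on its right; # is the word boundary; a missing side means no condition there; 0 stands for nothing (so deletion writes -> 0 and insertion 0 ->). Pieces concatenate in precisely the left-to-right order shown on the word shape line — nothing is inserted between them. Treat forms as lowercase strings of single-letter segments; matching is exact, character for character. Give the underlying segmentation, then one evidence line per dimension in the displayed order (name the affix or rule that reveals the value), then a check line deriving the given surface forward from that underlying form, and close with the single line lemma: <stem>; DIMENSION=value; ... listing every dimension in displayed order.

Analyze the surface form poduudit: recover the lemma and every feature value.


underlying: podu-u-di-d
NUM=ne - signalled by the affix -d
GRD=mi - signalled by the affix -di
TOR=pa - signalled by the affix -u
check: poduudid -> poduudit
lemma: podu; NUM=ne; GRD=mi; TOR=pa


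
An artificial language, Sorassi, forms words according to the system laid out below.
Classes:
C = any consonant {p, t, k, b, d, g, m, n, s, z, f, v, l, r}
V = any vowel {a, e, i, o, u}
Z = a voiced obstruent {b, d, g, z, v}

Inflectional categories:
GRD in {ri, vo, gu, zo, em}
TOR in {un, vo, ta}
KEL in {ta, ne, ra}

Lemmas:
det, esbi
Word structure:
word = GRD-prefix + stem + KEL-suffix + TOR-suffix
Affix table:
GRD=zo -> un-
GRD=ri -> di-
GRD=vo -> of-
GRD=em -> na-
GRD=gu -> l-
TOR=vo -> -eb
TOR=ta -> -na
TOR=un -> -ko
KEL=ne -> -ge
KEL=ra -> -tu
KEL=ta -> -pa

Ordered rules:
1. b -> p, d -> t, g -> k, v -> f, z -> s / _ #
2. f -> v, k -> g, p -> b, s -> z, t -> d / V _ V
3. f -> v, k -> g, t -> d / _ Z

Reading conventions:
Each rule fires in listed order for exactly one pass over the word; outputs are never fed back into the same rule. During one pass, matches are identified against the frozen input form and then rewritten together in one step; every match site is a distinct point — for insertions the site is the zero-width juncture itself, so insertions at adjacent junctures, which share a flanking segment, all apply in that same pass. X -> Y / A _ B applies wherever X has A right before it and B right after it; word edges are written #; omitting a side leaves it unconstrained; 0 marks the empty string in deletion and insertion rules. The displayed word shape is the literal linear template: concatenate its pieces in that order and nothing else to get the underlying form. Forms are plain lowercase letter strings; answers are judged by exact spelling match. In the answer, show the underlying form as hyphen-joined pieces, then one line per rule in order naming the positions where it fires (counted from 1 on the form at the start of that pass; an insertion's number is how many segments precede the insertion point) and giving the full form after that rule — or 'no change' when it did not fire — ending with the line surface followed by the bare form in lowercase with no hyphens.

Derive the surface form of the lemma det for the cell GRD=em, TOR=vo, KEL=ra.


underlying: na-det-tu-eb
1. b -> p, d -> t, g -> k, v -> f, z -> s / _ #: fires at position(s) 9: nadettuep
2. f -> v, k -> g, p -> b, s -> z, t -> d / V _ V: no change
3. f -> v, k -> g, t -> d / _ Z: no change
surface: nadettuep


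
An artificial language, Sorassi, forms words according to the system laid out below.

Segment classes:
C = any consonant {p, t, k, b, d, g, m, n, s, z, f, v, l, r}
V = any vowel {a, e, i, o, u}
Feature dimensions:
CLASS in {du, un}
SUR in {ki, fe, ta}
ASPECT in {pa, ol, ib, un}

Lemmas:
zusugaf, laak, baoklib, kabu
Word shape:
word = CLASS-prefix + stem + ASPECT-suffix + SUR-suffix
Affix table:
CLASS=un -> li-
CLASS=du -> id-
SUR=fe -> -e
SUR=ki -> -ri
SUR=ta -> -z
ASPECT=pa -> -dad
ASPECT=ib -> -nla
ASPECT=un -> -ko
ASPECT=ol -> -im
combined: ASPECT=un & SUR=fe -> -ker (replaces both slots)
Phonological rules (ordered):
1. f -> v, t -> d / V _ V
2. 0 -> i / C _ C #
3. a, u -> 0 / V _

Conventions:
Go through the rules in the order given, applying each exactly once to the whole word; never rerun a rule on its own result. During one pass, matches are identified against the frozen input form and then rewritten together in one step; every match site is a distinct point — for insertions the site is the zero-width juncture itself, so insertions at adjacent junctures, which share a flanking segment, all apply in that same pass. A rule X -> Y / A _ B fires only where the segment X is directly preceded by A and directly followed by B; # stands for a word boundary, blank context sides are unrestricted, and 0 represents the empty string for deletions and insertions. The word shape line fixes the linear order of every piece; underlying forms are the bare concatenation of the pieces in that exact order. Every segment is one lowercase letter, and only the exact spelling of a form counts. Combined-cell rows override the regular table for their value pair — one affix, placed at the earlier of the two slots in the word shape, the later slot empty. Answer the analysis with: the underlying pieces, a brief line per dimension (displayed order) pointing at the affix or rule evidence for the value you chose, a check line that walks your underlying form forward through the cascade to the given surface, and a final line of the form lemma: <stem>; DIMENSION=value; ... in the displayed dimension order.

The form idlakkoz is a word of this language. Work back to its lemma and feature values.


underlying: id-laak-ko-z
CLASS=du - signalled by the affix id-
SUR=ta - signalled by the affix -z
ASPECT=un - signalled by the affix -ko
check: idlaakkoz -> idlaakkoz -> idlaakkoz -> idlakkoz
lemma: laak; CLASS=du; SUR=ta; ASPECT=un


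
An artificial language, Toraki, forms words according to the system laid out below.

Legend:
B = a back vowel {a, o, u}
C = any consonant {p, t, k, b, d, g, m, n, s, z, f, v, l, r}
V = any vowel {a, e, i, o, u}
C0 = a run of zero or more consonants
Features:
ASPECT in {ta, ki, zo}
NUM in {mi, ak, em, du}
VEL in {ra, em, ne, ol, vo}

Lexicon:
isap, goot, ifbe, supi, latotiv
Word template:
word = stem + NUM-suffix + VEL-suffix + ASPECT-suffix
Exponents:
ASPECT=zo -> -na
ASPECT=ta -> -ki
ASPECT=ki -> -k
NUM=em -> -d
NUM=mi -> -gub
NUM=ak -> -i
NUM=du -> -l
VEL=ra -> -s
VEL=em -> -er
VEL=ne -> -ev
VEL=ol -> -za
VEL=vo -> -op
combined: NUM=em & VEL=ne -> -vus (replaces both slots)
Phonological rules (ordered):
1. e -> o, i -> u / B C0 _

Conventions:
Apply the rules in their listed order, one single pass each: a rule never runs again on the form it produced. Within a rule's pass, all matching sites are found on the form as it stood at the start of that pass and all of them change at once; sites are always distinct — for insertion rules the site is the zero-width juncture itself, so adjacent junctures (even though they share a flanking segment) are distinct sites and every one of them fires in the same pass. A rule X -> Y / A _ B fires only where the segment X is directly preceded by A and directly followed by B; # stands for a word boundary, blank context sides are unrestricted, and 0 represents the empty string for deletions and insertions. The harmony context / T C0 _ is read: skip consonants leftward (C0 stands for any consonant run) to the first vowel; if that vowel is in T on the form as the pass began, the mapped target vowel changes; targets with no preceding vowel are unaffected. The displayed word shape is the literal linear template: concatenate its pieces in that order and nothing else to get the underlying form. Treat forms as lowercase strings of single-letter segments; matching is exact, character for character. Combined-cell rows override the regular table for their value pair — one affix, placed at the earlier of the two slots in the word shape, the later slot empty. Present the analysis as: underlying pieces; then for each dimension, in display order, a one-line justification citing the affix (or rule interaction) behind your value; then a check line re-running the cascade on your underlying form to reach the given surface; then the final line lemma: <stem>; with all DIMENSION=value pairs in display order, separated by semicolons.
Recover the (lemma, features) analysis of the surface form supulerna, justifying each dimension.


underlying: supi-l-er-na
ASPECT=zo - signalled by the affix -na
NUM=du - signalled by the affix -l
VEL=em - signalled by the affix -er
check: supilerna -> supulerna
lemma: supi; ASPECT=zo; NUM=du; VEL=em


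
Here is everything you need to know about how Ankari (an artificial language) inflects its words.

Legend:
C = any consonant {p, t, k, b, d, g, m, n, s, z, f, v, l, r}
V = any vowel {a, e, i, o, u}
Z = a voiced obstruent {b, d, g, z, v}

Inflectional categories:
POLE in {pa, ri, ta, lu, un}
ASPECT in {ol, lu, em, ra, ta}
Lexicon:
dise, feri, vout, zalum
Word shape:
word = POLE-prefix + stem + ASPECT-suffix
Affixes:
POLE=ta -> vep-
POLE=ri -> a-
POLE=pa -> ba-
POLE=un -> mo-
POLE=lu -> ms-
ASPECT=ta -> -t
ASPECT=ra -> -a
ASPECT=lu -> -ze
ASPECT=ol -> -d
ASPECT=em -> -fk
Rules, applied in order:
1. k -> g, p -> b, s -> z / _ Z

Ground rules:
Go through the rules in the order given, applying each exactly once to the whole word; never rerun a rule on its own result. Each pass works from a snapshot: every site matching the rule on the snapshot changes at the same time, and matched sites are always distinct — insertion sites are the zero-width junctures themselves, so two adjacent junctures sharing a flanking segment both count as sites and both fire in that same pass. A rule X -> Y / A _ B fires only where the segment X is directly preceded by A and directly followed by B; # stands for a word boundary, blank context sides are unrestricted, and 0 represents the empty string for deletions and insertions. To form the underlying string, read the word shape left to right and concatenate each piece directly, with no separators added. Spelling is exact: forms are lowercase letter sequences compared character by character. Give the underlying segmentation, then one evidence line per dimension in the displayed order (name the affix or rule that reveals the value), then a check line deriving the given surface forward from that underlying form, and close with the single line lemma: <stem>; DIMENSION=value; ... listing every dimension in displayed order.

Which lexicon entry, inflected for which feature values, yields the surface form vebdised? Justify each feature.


underlying: vep-dise-d
POLE=ta - signalled by the affix vep-
ASPECT=ol - signalled by the affix -d
check: vepdised -> vebdised
lemma: dise; POLE=ta; ASPECT=ol


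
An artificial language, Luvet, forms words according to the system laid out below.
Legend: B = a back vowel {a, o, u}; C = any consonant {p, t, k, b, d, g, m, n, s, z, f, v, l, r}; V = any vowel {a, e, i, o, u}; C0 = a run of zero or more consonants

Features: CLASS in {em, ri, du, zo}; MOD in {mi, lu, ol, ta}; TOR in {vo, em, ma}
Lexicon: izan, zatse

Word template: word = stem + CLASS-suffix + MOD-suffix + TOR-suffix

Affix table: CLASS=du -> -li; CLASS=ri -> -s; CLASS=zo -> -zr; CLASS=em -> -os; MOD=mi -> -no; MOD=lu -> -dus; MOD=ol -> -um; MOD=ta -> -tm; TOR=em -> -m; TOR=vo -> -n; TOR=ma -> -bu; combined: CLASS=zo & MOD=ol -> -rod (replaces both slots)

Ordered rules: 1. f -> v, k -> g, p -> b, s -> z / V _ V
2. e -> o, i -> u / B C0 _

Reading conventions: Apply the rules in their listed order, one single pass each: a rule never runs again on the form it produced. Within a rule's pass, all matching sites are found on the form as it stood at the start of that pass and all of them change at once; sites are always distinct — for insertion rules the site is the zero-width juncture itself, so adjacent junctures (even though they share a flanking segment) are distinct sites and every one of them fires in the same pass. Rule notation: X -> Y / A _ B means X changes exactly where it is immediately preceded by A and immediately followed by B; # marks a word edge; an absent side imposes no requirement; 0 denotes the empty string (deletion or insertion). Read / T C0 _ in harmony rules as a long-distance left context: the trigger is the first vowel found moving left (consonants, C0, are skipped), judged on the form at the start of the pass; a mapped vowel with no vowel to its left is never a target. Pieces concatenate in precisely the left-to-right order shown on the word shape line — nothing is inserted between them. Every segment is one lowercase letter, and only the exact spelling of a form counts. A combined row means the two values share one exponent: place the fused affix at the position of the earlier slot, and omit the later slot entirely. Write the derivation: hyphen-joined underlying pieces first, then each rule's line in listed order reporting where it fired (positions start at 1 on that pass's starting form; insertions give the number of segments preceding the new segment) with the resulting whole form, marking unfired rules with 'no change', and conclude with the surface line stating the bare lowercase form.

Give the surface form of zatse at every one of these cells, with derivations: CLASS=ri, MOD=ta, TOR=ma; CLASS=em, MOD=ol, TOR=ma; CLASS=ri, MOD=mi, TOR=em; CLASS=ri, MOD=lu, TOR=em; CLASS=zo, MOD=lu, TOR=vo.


cell CLASS=ri, MOD=ta, TOR=ma:
underlying: zatse-s-tm-bu
1. f -> v, k -> g, p -> b, s -> z / V _ V: no change
2. e -> o, i -> u / B C0 _: fires at position(s) 5: zatsostmbu
surface: zatsostmbu

cell CLASS=em, MOD=ol, TOR=ma:
underlying: zatse-os-um-bu
1. f -> v, k -> g, p -> b, s -> z / V _ V: fires at position(s) 7: zatseozumbu
2. e -> o, i -> u / B C0 _: fires at position(s) 5: zatsoozumbu
surface: zatsoozumbu

cell CLASS=ri, MOD=mi, TOR=em:
underlying: zatse-s-no-m
1. f -> v, k -> g, p -> b, s -> z / V _ V: no change
2. e -> o, i -> u / B C0 _: fires at position(s) 5: zatsosnom
surface: zatsosnom

cell CLASS=ri, MOD=lu, TOR=em:
underlying: zatse-s-dus-m
1. f -> v, k -> g, p -> b, s -> z / V _ V: no change
2. e -> o, i -> u / B C0 _: fires at position(s) 5: zatsosdusm
surface: zatsosdusm

cell CLASS=zo, MOD=lu, TOR=vo:
underlying: zatse-zr-dus-n
1. f -> v, k -> g, p -> b, s -> z / V _ V: no change
2. e -> o, i -> u / B C0 _: fires at position(s) 5: zatsozrdusn
surface: zatsozrdusn


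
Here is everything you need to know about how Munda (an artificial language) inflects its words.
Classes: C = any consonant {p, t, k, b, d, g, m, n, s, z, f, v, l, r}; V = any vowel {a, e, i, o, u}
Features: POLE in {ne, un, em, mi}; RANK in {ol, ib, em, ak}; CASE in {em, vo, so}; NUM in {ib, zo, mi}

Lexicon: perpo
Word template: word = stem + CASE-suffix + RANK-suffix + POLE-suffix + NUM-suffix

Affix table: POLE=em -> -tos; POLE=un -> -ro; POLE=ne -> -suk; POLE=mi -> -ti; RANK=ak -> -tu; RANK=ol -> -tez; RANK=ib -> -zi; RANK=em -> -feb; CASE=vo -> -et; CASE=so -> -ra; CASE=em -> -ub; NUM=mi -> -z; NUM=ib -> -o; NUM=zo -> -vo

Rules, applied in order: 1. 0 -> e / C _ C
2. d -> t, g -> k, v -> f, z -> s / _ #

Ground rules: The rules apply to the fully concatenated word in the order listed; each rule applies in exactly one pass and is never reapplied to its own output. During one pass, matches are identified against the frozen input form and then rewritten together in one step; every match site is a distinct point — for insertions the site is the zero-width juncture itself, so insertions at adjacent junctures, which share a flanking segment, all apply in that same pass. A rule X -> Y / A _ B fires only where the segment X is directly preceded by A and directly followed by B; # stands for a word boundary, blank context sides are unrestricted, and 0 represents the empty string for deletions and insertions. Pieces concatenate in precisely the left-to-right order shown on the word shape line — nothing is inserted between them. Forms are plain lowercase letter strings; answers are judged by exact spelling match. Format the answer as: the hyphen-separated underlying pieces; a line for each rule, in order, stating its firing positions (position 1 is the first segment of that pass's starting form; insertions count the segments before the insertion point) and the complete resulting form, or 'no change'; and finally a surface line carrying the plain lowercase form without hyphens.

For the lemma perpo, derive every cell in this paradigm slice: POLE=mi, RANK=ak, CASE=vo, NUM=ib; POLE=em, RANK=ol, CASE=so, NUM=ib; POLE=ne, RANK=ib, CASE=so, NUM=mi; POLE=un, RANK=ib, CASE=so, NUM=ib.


cell POLE=mi, RANK=ak, CASE=vo, NUM=ib:
underlying: perpo-et-tu-ti-o
1. 0 -> e / C _ C: inserts after position(s) 3, 7: perepoetetutio
2. d -> t, g -> k, v -> f, z -> s / _ #: no change
surface: perepoetetutio

cell POLE=em, RANK=ol, CASE=so, NUM=ib:
underlying: perpo-ra-tez-tos-o
1. 0 -> e / C _ C: inserts after position(s) 3, 10: pereporatezetoso
2. d -> t, g -> k, v -> f, z -> s / _ #: no change
surface: pereporatezetoso

cell POLE=ne, RANK=ib, CASE=so, NUM=mi:
underlying: perpo-ra-zi-suk-z
1. 0 -> e / C _ C: inserts after position(s) 3, 12: pereporazisukez
2. d -> t, g -> k, v -> f, z -> s / _ #: fires at position(s) 15: pereporazisukes
surface: pereporazisukes

cell POLE=un, RANK=ib, CASE=so, NUM=ib:
underlying: perpo-ra-zi-ro-o
1. 0 -> e / C _ C: inserts after position(s) 3: pereporaziroo
2. d -> t, g -> k, v -> f, z -> s / _ #: no change
surface: pereporaziroo


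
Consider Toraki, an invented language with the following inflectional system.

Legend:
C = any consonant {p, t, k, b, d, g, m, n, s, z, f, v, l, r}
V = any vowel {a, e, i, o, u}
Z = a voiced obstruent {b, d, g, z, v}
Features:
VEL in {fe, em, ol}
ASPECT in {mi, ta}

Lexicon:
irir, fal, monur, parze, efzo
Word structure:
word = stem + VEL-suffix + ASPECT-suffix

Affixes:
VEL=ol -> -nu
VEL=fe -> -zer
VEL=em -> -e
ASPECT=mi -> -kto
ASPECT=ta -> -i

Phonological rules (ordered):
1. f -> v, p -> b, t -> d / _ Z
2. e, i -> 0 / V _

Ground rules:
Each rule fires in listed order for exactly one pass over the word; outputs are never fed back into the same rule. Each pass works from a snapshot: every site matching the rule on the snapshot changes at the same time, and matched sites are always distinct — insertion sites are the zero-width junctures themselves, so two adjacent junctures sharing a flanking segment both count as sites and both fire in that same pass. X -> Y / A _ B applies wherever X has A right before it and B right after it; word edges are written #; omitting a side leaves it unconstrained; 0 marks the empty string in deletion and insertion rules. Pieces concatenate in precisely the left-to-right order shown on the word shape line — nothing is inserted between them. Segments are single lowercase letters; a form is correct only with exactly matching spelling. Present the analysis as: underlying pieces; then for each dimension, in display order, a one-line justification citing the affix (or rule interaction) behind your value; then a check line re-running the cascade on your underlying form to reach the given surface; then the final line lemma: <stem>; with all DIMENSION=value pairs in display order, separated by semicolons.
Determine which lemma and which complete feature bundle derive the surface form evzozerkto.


underlying: efzo-zer-kto
VEL=fe - signalled by the affix -zer
ASPECT=mi - signalled by the affix -kto
check: efzozerkto -> evzozerkto -> evzozerkto
lemma: efzo; VEL=fe; ASPECT=mi


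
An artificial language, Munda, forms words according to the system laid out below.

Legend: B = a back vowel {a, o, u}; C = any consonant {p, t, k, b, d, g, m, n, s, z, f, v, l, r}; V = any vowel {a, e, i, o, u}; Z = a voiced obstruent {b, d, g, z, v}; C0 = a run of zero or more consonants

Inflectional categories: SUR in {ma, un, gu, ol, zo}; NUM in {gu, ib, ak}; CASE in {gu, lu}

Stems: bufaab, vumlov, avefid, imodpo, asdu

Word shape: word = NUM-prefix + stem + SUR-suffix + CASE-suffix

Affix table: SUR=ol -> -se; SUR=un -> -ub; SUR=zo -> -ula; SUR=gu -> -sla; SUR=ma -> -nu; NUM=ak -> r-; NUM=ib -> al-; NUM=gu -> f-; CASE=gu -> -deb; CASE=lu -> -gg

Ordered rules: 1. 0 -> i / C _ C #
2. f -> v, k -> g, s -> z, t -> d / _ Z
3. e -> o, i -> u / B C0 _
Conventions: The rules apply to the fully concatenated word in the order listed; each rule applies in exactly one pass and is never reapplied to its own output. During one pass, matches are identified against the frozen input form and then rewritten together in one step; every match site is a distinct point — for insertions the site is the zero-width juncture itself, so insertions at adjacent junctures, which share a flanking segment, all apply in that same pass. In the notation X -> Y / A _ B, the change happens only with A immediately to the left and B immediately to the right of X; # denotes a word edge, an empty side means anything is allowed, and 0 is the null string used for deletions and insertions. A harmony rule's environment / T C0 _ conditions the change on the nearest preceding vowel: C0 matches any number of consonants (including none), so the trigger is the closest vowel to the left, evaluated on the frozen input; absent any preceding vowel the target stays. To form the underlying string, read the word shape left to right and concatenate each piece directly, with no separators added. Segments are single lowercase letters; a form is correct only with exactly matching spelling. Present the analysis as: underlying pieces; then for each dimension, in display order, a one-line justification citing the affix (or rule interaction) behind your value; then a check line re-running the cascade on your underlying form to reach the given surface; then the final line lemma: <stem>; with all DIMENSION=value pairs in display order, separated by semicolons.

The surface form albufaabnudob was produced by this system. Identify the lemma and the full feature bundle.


underlying: al-bufaab-nu-deb
SUR=ma - signalled by the affix -nu
NUM=ib - signalled by the affix al-
CASE=gu - signalled by the affix -deb
check: albufaabnudeb -> albufaabnudeb -> albufaabnudeb -> albufaabnudob
lemma: bufaab; SUR=ma; NUM=ib; CASE=gu


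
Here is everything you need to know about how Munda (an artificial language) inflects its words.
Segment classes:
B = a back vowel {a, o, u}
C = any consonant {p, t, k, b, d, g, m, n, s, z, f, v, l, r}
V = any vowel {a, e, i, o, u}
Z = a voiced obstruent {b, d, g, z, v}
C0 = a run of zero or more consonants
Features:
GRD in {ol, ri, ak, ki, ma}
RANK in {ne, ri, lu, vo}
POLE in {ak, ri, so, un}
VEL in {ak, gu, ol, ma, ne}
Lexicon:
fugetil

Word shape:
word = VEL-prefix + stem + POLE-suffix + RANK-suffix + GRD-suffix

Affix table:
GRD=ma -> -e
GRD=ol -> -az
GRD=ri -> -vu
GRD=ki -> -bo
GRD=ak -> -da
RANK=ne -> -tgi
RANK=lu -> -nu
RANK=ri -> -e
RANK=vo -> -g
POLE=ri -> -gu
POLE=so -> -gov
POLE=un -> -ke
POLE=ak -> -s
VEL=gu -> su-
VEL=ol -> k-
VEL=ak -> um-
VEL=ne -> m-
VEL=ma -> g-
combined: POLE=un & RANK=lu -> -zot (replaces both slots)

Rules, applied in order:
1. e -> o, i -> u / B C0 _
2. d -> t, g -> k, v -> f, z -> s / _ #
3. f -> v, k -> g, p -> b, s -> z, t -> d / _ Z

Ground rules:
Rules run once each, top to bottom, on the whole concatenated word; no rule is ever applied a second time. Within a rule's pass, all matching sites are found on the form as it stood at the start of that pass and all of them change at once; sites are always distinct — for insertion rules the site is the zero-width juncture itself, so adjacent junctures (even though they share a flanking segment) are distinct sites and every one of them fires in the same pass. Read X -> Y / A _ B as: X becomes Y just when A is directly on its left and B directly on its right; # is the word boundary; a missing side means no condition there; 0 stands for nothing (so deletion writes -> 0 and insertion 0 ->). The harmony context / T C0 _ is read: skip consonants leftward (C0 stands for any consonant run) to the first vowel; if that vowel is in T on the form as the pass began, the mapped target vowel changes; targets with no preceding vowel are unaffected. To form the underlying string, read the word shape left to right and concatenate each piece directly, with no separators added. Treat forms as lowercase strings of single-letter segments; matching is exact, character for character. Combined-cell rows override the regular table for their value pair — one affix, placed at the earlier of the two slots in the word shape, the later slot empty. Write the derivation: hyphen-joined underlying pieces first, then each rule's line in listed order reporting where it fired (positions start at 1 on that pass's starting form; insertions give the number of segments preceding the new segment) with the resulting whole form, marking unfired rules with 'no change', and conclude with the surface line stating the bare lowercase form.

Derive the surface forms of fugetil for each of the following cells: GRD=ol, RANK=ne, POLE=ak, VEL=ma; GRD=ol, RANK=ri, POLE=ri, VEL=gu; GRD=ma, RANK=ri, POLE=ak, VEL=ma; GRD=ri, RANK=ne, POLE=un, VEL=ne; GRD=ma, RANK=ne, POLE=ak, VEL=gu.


cell GRD=ol, RANK=ne, POLE=ak, VEL=ma:
underlying: g-fugetil-s-tgi-az
1. e -> o, i -> u / B C0 _: fires at position(s) 5: gfugotilstgiaz
2. d -> t, g -> k, v -> f, z -> s / _ #: fires at position(s) 14: gfugotilstgias
3. f -> v, k -> g, p -> b, s -> z, t -> d / _ Z: fires at position(s) 10: gfugotilsdgias
surface: gfugotilsdgias

cell GRD=ol, RANK=ri, POLE=ri, VEL=gu:
underlying: su-fugetil-gu-e-az
1. e -> o, i -> u / B C0 _: fires at position(s) 6, 12: sufugotilguoaz
2. d -> t, g -> k, v -> f, z -> s / _ #: fires at position(s) 14: sufugotilguoas
3. f -> v, k -> g, p -> b, s -> z, t -> d / _ Z: no change
surface: sufugotilguoas

cell GRD=ma, RANK=ri, POLE=ak, VEL=ma:
underlying: g-fugetil-s-e-e
1. e -> o, i -> u / B C0 _: fires at position(s) 5: gfugotilsee
2. d -> t, g -> k, v -> f, z -> s / _ #: no change
3. f -> v, k -> g, p -> b, s -> z, t -> d / _ Z: no change
surface: gfugotilsee

cell GRD=ri, RANK=ne, POLE=un, VEL=ne:
underlying: m-fugetil-ke-tgi-vu
1. e -> o, i -> u / B C0 _: fires at position(s) 5: mfugotilketgivu
2. d -> t, g -> k, v -> f, z -> s / _ #: no change
3. f -> v, k -> g, p -> b, s -> z, t -> d / _ Z: fires at position(s) 11: mfugotilkedgivu
surface: mfugotilkedgivu

cell GRD=ma, RANK=ne, POLE=ak, VEL=gu:
underlying: su-fugetil-s-tgi-e
1. e -> o, i -> u / B C0 _: fires at position(s) 6: sufugotilstgie
2. d -> t, g -> k, v -> f, z -> s / _ #: no change
3. f -> v, k -> g, p -> b, s -> z, t -> d / _ Z: fires at position(s) 11: sufugotilsdgie
surface: sufugotilsdgie


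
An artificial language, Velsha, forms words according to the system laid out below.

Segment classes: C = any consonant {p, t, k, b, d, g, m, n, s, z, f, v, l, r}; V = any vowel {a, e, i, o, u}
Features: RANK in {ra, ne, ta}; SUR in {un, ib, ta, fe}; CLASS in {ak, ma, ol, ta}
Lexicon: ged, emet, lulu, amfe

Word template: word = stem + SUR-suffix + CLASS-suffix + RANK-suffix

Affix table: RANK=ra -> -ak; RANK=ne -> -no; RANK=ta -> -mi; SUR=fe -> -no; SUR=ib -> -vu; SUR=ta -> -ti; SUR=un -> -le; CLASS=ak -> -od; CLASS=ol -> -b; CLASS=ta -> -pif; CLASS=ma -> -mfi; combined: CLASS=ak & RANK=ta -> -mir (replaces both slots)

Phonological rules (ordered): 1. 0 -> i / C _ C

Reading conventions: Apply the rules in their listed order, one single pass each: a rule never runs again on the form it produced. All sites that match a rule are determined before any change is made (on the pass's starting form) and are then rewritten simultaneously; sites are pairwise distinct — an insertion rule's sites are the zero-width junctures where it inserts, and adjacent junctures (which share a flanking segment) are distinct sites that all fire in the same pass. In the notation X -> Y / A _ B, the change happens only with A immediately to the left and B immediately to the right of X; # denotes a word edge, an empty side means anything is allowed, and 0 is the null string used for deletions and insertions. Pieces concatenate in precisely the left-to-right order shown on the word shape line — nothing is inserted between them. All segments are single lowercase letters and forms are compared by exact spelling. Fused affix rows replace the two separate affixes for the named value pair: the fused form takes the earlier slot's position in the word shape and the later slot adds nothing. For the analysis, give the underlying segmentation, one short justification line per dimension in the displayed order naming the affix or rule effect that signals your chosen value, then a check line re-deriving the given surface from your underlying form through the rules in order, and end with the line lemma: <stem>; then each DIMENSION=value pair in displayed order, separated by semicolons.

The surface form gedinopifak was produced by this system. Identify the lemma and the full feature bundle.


underlying: ged-no-pif-ak
RANK=ra - signalled by the affix -ak
SUR=fe - signalled by the affix -no
CLASS=ta - signalled by the affix -pif
check: gednopifak -> gedinopifak
lemma: ged; RANK=ra; SUR=fe; CLASS=ta


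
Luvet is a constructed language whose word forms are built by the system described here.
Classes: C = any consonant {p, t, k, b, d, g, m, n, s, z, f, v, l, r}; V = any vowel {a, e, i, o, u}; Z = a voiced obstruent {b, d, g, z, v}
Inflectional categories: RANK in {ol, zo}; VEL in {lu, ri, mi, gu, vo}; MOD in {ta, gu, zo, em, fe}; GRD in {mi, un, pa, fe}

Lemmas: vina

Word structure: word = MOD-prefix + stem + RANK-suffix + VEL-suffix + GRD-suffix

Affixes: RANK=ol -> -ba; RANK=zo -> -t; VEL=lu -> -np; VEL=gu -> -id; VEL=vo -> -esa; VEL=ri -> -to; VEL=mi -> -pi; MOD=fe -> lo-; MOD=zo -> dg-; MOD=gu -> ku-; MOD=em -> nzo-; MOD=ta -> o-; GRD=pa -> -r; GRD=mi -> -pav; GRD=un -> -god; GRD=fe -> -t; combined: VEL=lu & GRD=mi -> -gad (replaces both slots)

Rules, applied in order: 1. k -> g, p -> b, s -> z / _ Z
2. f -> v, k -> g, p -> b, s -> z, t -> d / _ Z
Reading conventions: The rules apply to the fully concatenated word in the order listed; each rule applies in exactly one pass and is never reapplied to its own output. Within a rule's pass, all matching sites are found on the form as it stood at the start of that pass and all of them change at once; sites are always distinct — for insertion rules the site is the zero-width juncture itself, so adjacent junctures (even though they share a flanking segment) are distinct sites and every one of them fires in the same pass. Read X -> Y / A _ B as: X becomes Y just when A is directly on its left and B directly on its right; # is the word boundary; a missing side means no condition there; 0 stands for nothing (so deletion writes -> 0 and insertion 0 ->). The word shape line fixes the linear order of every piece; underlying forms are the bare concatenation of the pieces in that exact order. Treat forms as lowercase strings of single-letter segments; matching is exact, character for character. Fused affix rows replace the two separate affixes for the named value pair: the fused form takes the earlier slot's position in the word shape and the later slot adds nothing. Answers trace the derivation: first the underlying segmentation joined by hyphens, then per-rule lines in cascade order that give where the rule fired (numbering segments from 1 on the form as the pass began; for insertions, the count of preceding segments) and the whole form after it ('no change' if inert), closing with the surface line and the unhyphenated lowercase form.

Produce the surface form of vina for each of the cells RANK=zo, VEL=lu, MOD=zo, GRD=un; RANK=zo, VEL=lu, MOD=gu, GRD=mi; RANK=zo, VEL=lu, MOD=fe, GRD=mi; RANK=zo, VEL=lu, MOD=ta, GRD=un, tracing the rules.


cell RANK=zo, VEL=lu, MOD=zo, GRD=un:
underlying: dg-vina-t-np-god
1. k -> g, p -> b, s -> z / _ Z: fires at position(s) 9: dgvinatnbgod
2. f -> v, k -> g, p -> b, s -> z, t -> d / _ Z: no change
surface: dgvinatnbgod

cell RANK=zo, VEL=lu, MOD=gu, GRD=mi:
underlying: ku-vina-t-gad
1. k -> g, p -> b, s -> z / _ Z: no change
2. f -> v, k -> g, p -> b, s -> z, t -> d / _ Z: fires at position(s) 7: kuvinadgad
surface: kuvinadgad

cell RANK=zo, VEL=lu, MOD=fe, GRD=mi:
underlying: lo-vina-t-gad
1. k -> g, p -> b, s -> z / _ Z: no change
2. f -> v, k -> g, p -> b, s -> z, t -> d / _ Z: fires at position(s) 7: lovinadgad
surface: lovinadgad

cell RANK=zo, VEL=lu, MOD=ta, GRD=un:
underlying: o-vina-t-np-god
1. k -> g, p -> b, s -> z / _ Z: fires at position(s) 8: ovinatnbgod
2. f -> v, k -> g, p -> b, s -> z, t -> d / _ Z: no change
surface: ovinatnbgod
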